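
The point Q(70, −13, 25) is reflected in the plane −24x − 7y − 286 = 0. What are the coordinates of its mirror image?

(-74, -55, 25)

With n = (−24, −7, 0), the signed offset is (n·Q − 286)/|n|² = -1875/625 = -3.
Q' = Q − 2t·n = (70, −13, 25) − (-6)·(−24, −7, 0) = (−74, −55, 25).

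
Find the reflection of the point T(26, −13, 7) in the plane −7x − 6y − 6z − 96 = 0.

(-2, -37, -17)

n = (−7, −6, −6), |n|² = 121, n·T − 96 = -242, so t = -242/121 = -2.
Foot F = T − (-2)·n = (12, −25, −5); the reflection is 2F − T = (−2, −37, −17).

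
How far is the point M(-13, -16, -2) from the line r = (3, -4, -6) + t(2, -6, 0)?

Direction vector d = (2, -6, 0).
AP = (-16, -12, 4), and AP × d = (24, 8, 120).
|AP × d|² = 15040 and |d|² = 40, so the distance is √(15040/40) = √376 = 2√94.

2√94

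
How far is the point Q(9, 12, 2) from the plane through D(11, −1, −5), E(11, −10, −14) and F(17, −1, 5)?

8/√43

DE = (0, −9, −9) and DF = (6, 0, 10), so a normal is n = DE × DF = (−90, −54, 54).
Then n·(9, 12, 2) − (−1206) = −144.
|n| = √(8100 + 2916 + 2916) = 18√43, so the distance is |-144|/(18√43) = 8/√43.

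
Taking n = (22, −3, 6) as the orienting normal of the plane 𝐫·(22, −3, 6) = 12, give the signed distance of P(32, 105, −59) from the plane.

n·P − 12 = 23.
|n| = 23, so the signed distance is 23/23 = 1.

1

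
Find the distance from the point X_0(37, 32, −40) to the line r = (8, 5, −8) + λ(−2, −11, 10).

Direction vector d = (−2, −11, 10).
AP = (29, 27, −32), and AP × d = (−82, −226, −265).
|AP × d|² = 128025 and |d|² = 225, so the distance is √(128025/225) = √569.

√569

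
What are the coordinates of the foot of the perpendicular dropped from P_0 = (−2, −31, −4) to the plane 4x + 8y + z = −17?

n = (4, 8, 1), |n|² = 81, and n·P_0 − (-17) = -243.
t = -243/81 = -3, so the foot is P_0 − t·n = (−2, −31, −4) − (-3)·(4, 8, 1) = (10, −7, −1).

(10, -7, -1)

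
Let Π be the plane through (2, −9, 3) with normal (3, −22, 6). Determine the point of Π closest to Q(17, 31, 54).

(20, 9, 60)

The perpendicular from Q has direction n = (3, −22, 6): r = (17, 31, 54) + λ(3, −22, 6).
Substitute into the plane: n·(Q + λn) = 222 gives -307 + 529λ = 222, so λ = 1.
Foot = (17, 31, 54) + 1·(3, −22, 6) = (20, 9, 60).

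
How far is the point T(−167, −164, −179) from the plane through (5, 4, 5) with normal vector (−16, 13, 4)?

The plane has equation n·(r − (5, 4, 5)) = 0, i.e. n·r = -8.
Then n·(−167, −164, −179) − (−8) = −168.
|n| = √(256 + 169 + 16) = 21, so the distance is |-168|/21 = 8.

8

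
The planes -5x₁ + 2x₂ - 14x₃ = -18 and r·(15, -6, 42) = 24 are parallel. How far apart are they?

Divide the second equation by -3 to match normals: -5x₁ + 2x₂ - 14x₃ = -8.
With common normal n = (-5, 2, -14) (|n| = 15), the distance is |(-18) − (-8)|/|n| = 10/15 = 2/3.

2/3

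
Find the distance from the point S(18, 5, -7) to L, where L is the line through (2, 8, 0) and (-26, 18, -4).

A direction vector is d = (-28, 10, -4).
AP = (16, -3, -7), and AP × d = (82, 260, 76).
|AP × d|² = 80100 and |d|² = 900, so the distance is √(80100/900) = √89.

√89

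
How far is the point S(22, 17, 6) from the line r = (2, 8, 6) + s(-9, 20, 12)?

√481

Direction vector d = (-9, 20, 12).
AP = (20, 9, 0); AP·d = 0, |AP|² = 481, |d|² = 625.
distance² = |AP|² − (AP·d)²/|d|² = 481 − 0/625 = 481, so the distance is √481.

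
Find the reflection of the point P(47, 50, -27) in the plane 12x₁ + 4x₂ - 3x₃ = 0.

n = (12, 4, -3), |n|² = 169, n·P − 0 = 845, so t = 845/169 = 5.
Foot F = P − 5·n = (-13, 30, -12); the reflection is 2F − P = (-73, 10, 3).

(-73, 10, 3)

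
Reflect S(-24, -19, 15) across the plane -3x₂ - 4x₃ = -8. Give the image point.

(-24, -89/5, 83/5)

n = (0, -3, -4), |n|² = 25, n·S − (-8) = 5, so t = 5/25 = 1/5.
Foot F = S − (1/5)·n = (-24, -92/5, 79/5); the reflection is 2F − S = (-24, -89/5, 83/5).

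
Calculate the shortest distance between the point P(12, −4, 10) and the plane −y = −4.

Normal vector n = (0, −1, 0), and n·(12, −4, 10) − (−4) = 8.
|n| = √(0 + 1 + 0) = 1, so the distance is |8|/1 = 8.

8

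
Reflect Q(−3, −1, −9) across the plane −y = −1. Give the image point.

With n = (0, −1, 0), the signed offset is (n·Q − (-1))/|n|² = 2/1 = 2.
Q' = Q − 2t·n = (−3, −1, −9) − 4·(0, −1, 0) = (−3, 3, −9).

(-3, 3, -9)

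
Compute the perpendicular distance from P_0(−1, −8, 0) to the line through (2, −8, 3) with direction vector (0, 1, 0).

Direction vector d = (0, 1, 0).
AP = (−3, 0, −3); AP·d = 0, |AP|² = 18, |d|² = 1.
distance² = |AP|² − (AP·d)²/|d|² = 18 − 0/1 = 18, so the distance is 3√2.

3√2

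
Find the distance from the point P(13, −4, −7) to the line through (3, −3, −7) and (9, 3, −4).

A direction vector is d = (6, 6, 3).
AP = (10, −1, 0); AP·d = 54, |AP|² = 101, |d|² = 81.
distance² = |AP|² − (AP·d)²/|d|² = 101 − 2916/81 = 65, so the distance is √65.

√65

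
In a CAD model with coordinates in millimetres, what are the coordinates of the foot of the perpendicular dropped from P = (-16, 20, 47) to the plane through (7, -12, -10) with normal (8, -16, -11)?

The perpendicular from P has direction n = (8, -16, -11): r = (-16, 20, 47) + μ(8, -16, -11).
Substitute into the plane: n·(P + μn) = 358 gives -965 + 441μ = 358, so μ = 3.
Foot = (-16, 20, 47) + 3·(8, -16, -11) = (8, -28, 14).

(8, -28, 14)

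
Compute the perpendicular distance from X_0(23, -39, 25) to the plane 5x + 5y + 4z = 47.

n = (5, 5, 4); n·P − 47 = -27; |n| = √66; distance = 27/√66.

9√66/22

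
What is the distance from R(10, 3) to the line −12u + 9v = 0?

The normal to the line is n = (−12, 9) with |n| = 15.
|n·R − 0| = |-93 − 0| = 93, so the distance is 93/15 = 31/5.

31/5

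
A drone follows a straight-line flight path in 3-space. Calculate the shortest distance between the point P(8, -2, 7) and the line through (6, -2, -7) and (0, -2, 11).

2√10

A direction vector is d = (-6, 0, 18).
AP = (2, 0, 14); AP·d = 240, |AP|² = 200, |d|² = 360.
distance² = |AP|² − (AP·d)²/|d|² = 200 − 57600/360 = 40, so the distance is 2√10.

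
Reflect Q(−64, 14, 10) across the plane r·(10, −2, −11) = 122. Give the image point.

n = (10, −2, −11), |n|² = 225, n·Q − 122 = -900, so t = -900/225 = -4.
Foot F = Q − (-4)·n = (−24, 6, −34); the reflection is 2F − Q = (16, −2, −78).

(16, -2, -78)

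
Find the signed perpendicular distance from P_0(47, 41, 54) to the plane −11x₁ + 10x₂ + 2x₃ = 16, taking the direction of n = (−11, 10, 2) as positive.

n·P_0 − 16 = -15.
|n| = 15, so the signed distance is -15/15 = -1.

-1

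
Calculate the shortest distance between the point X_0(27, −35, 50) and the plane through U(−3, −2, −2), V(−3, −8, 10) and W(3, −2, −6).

UV = (0, −6, 12) and UW = (6, 0, −4), so a normal is n = UV × UW = (24, 72, 36).
d = |24·27 + 72·(-35) + 36·50 − (-288)| / √(576 + 5184 + 1296) = |216| / 84 = 18/7.

18/7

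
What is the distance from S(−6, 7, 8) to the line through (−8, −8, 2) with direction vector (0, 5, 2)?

Direction vector d = (0, 5, 2).
AP = (2, 15, 6), and AP × d = (0, −4, 10).
|AP × d|² = 116 and |d|² = 29, so the distance is √(116/29) = √4 = 2.

2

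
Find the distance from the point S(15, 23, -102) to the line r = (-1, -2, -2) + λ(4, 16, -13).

15√17

Direction vector d = (4, 16, -13).
AP = (16, 25, -100); AP·d = 1764, |AP|² = 10881, |d|² = 441.
distance² = |AP|² − (AP·d)²/|d|² = 10881 − 3111696/441 = 3825, so the distance is 15√17.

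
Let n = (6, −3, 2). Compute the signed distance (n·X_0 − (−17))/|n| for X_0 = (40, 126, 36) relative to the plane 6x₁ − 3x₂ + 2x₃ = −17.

-7

n·X_0 − (-17) = -49.
|n| = 7, so the signed distance is -49/7 = -7.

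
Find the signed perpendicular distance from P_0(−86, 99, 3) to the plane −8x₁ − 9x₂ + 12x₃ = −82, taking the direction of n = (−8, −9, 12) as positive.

n·P_0 − (-82) = -85.
|n| = 17, so the signed distance is -85/17 = -5.

-5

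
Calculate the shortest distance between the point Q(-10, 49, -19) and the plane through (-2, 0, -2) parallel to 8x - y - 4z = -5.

Parallel planes share the normal n = (8, -1, -4); since (-2, 0, -2) lies on the plane, its equation is 8x - y - 4z = -8.
Then n·(-10, 49, -19) - (-8) = -45.
|n| = √(64 + 1 + 16) = 9, so the distance is |-45|/9 = 5.

5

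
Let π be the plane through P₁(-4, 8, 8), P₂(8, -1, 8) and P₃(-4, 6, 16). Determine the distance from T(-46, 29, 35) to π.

15/√26

P₁P₂ = (12, -9, 0) and P₁P₃ = (0, -2, 8), so a normal is n = P₁P₂ × P₁P₃ = (-72, -96, -24).
d = |(-72)·(-46) + (-96)·29 + (-24)·35 − (-672)| / √(5184 + 9216 + 576) = |360| / (24√26) = 15√26/26.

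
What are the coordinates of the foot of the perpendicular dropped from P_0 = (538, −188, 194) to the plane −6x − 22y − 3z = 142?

The perpendicular from P_0 has direction n = (−6, −22, −3): r = (538, −188, 194) + λ(−6, −22, −3).
Substitute into the plane: n·(P_0 + λn) = 142 gives 326 + 529λ = 142, so λ = -8/23.
Foot = (538, −188, 194) + (-8/23)·(−6, −22, −3) = (12422/23, −4148/23, 4486/23).

(12422/23, -4148/23, 4486/23)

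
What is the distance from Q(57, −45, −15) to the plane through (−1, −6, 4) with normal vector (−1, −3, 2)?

3√14/2

The plane has equation n·(r − (−1, −6, 4)) = 0, i.e. n·r = 27.
Then n·(57, −45, −15) − 27 = 21.
|n| = √(1 + 9 + 4) = √14, so the distance is |21|/√14 = 3√14/2.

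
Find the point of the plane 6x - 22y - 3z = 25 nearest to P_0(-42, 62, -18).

The perpendicular from P_0 has direction n = (6, -22, -3): r = (-42, 62, -18) + μ(6, -22, -3).
Substitute into the plane: n·(P_0 + μn) = 25 gives -1562 + 529μ = 25, so μ = 3.
Foot = (-42, 62, -18) + 3·(6, -22, -3) = (-24, -4, -27).

(-24, -4, -27)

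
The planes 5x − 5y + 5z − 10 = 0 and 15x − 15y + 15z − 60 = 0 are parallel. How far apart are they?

2/√3

Divide the second equation by 3 to match normals: 5x − 5y + 5z = 20.
Both planes have normal n = (5, −5, 5), |n| = 5√3. Any point on the first plane is at distance |20 − 10|/|n| = 10/(5√3) = 2/√3 from the second.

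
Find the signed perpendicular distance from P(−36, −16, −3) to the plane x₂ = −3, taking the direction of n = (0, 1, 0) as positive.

-13

n·P − (-3) = -13.
|n| = 1, so the signed distance is -13/1 = -13.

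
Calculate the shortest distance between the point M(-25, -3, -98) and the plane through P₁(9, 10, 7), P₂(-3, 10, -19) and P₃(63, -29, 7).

2

P₁P₂ = (-12, 0, -26) and P₁P₃ = (54, -39, 0), so a normal is n = P₁P₂ × P₁P₃ = (-1014, -1404, 468).
Then n·(-25, -3, -98) - (-19890) = 3588.
|n| = √(1028196 + 1971216 + 219024) = 1794, so the distance is |3588|/1794 = 2.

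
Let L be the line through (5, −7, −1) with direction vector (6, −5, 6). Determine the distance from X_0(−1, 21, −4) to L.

Direction vector d = (6, −5, 6).
AP = (−6, 28, −3), and AP × d = (153, 18, −138).
|AP × d|² = 42777 and |d|² = 97, so the distance is √(42777/97) = √441 = 21.

21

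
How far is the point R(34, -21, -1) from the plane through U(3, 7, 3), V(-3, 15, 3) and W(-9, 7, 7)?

UV = (-6, 8, 0) and UW = (-12, 0, 4), so a normal is n = UV × UW = (32, 24, 96).
d = |32·34 + 24·(-21) + 96·(-1) − 552| / √(1024 + 576 + 9216) = |-64| / 104 = 8/13.

8/13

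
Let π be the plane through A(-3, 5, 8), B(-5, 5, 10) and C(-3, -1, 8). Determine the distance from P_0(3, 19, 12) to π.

5√2

AB = (-2, 0, 2) and AC = (0, -6, 0), so a normal is n = AB × AC = (12, 0, 12).
Then n·(3, 19, 12) - 60 = 120.
|n| = √(144 + 0 + 144) = 12√2, so the distance is |120|/(12√2) = 5√2.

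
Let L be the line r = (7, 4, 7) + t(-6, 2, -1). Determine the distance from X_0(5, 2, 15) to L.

6√2

Direction vector d = (-6, 2, -1).
AP = (-2, -2, 8), and AP × d = (-14, -50, -16).
|AP × d|² = 2952 and |d|² = 41, so the distance is √(2952/41) = √72 = 6√2.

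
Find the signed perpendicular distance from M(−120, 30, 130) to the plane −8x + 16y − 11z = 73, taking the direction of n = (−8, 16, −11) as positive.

n·M − 73 = -63.
|n| = 21, so the signed distance is -63/21 = -3.

-3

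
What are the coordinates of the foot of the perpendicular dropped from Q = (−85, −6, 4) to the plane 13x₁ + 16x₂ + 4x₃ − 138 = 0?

n = (13, 16, 4), |n|² = 441, and n·Q − 138 = -1323.
t = -1323/441 = -3, so the foot is Q − t·n = (−85, −6, 4) − (-3)·(13, 16, 4) = (−46, 42, 16).

(-46, 42, 16)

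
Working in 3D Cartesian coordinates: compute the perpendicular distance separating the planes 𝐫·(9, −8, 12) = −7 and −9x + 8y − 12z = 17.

Divide the second equation by -1 to match normals: 9x − 8y + 12z = -17.
With common normal n = (9, −8, 12) (|n| = 17), the distance is |(-7) − (-17)|/|n| = 10/17.

10/17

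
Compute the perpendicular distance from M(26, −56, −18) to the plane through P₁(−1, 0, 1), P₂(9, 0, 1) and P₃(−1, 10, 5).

P₁P₂ = (10, 0, 0) and P₁P₃ = (0, 10, 4), so a normal is n = P₁P₂ × P₁P₃ = (0, −40, 100).
Then n·(26, −56, −18) − 100 = 340.
|n| = √(0 + 1600 + 10000) = 20√29, so the distance is |340|/(20√29) = 17/√29.

17√29/29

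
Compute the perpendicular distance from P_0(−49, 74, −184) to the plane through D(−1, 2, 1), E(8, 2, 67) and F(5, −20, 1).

3

DE = (9, 0, 66) and DF = (6, −22, 0), so a normal is n = DE × DF = (1452, 396, −198).
Then n·(−49, 74, −184) − (−858) = −4554.
|n| = √(2108304 + 156816 + 39204) = 1518, so the distance is |-4554|/1518 = 3.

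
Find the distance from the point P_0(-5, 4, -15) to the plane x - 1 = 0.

6

Normal vector n = (1, 0, 0), and n·(-5, 4, -15) - 1 = -6.
|n| = √(1 + 0 + 0) = 1, so the distance is |-6|/1 = 6.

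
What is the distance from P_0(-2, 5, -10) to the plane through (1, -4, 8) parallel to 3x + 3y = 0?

Parallel planes share the normal n = (3, 3, 0); since (1, -4, 8) lies on the plane, its equation is 3x + 3y = -9.
n = (3, 3, 0); n·P − (-9) = 18; |n| = 3√2; distance = 18/(3√2) = 3√2.

3√2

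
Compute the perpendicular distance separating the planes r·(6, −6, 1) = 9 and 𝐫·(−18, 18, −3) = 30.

19√73/73

Divide the second equation by -3 to match normals: 6x − 6y + z = -10.
With common normal n = (6, −6, 1) (|n| = √73), the distance is |9 − (-10)|/|n| = 19/√73.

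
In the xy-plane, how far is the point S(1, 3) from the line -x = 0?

1

d = |(-1)·1 + 0·3 − 0| / √(1 + 0) = |-1|/1 = 1.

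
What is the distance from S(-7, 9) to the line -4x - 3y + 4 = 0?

1

The normal to the line is n = (-4, -3) with |n| = 5.
|n·S − (-4)| = |1 − (-4)| = 5, so the distance is 5/5 = 1.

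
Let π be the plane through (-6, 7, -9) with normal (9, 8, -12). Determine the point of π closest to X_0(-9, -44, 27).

The perpendicular from X_0 has direction n = (9, 8, -12): r = (-9, -44, 27) + μ(9, 8, -12).
Substitute into the plane: n·(X_0 + μn) = 110 gives -757 + 289μ = 110, so μ = 3.
Foot = (-9, -44, 27) + 3·(9, 8, -12) = (18, -20, -9).

(18, -20, -9)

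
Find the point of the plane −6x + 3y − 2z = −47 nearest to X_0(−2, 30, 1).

n = (−6, 3, −2), |n|² = 49, and n·X_0 − (-47) = 147.
t = 147/49 = 3, so the foot is X_0 − t·n = (−2, 30, 1) − 3·(−6, 3, −2) = (16, 21, 7).

(16, 21, 7)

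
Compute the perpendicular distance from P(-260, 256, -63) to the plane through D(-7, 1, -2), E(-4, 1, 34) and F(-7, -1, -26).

5

DE = (3, 0, 36) and DF = (0, -2, -24), so a normal is n = DE × DF = (72, 72, -6).
d = |72·(-260) + 72·256 + (-6)·(-63) − (-420)| / √(5184 + 5184 + 36) = |510| / 102 = 5.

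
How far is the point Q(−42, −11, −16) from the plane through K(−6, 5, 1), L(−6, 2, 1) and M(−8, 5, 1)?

17

KL = (0, −3, 0) and KM = (−2, 0, 0), so a normal is n = KL × KM = (0, 0, −6).
Then n·(−42, −11, −16) − (−6) = 102.
|n| = √(0 + 0 + 36) = 6, so the distance is |102|/6 = 17.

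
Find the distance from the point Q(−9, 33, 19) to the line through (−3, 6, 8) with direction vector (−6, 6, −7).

Direction vector d = (−6, 6, −7).
AP = (−6, 27, 11), and AP × d = (−255, −108, 126).
|AP × d|² = 92565 and |d|² = 121, so the distance is √(92565/121) = √765 = 3√85.

3√85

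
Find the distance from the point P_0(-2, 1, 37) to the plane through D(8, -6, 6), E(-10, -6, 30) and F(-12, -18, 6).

19/25

DE = (-18, 0, 24) and DF = (-20, -12, 0), so a normal is n = DE × DF = (288, -480, 216).
d = |288·(-2) + (-480)·1 + 216·37 − 6480| / √(82944 + 230400 + 46656) = |456| / 600 = 19/25.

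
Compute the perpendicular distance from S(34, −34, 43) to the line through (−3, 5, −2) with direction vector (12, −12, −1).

Direction vector d = (12, −12, −1).
AP = (37, −39, 45), and AP × d = (579, 577, 24).
|AP × d|² = 668746 and |d|² = 289, so the distance is √(668746/289) = √2314.

√2314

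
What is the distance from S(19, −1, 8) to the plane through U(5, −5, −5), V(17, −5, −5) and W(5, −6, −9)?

UV = (12, 0, 0) and UW = (0, −1, −4), so a normal is n = UV × UW = (0, 48, −12).
n = (0, 48, −12); n·P − (-180) = 36; |n| = 12√17; distance = 36/(12√17) = 3√17/17.

3/√17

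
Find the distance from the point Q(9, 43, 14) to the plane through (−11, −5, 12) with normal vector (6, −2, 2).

The plane has equation n·(r − (−11, −5, 12)) = 0, i.e. n·r = -32.
Then n·(9, 43, 14) − (−32) = 28.
|n| = √(36 + 4 + 4) = 2√11, so the distance is |28|/(2√11) = 14√11/11.

14/√11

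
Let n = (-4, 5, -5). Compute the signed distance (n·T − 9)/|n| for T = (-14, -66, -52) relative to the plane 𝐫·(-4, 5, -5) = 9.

n·T − 9 = -23.
|n| = √66, so the signed distance is -23/√66.

-23/√66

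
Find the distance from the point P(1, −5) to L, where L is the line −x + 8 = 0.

The normal to the line is n = (−1, 0) with |n| = 1.
|n·P − (-8)| = |-1 − (-8)| = 7, so the distance is 7/1 = 7.

7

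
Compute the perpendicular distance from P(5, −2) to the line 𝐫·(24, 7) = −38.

d = |24·5 + 7·(-2) − (-38)| / √(576 + 49) = |144|/25 = 144/25.

144/25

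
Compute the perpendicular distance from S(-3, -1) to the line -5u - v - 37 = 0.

21/√26

The normal to the line is n = (-5, -1) with |n| = √26.
|n·S − 37| = |16 − 37| = 21, so the distance is 21/√26 = 21√26/26.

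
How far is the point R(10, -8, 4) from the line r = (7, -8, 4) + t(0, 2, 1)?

3

Direction vector d = (0, 2, 1).
AP = (3, 0, 0), and AP × d = (0, -3, 6).
|AP × d|² = 45 and |d|² = 5, so the distance is √(45/5) = √9 = 3.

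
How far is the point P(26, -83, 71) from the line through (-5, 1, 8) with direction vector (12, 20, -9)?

√6361

Direction vector d = (12, 20, -9).
AP = (31, -84, 63), and AP × d = (-504, 1035, 1628).
|AP × d|² = 3975625 and |d|² = 625, so the distance is √(3975625/625) = √6361.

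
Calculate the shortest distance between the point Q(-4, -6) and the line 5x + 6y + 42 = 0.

14√61/61

d = |5·(-4) + 6·(-6) − (-42)| / √(25 + 36) = |-14|/√61 = 14√61/61.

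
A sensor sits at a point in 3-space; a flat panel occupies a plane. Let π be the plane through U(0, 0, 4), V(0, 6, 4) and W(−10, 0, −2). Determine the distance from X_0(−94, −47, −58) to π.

14√34/17

UV = (0, 6, 0) and UW = (−10, 0, −6), so a normal is n = UV × UW = (−36, 0, 60).
Then n·(−94, −47, −58) − 240 = −336.
|n| = √(1296 + 0 + 3600) = 12√34, so the distance is |-336|/(12√34) = 28/√34.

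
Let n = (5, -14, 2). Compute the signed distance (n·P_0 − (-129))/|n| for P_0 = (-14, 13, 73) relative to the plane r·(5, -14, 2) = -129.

23/15

n·P_0 − (-129) = 23.
|n| = 15, so the signed distance is 23/15.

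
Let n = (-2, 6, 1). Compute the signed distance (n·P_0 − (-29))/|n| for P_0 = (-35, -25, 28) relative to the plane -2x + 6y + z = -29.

n·P_0 − (-29) = -23.
|n| = √41, so the signed distance is -23√41/41.

-23√41/41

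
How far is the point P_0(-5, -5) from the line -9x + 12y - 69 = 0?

28/5

The normal to the line is n = (-9, 12) with |n| = 15.
|n·P_0 − 69| = |-15 − 69| = 84, so the distance is 84/15 = 28/5.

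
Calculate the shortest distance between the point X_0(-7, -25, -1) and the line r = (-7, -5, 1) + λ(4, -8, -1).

4√5

Direction vector d = (4, -8, -1).
AP = (0, -20, -2); AP·d = 162, |AP|² = 404, |d|² = 81.
distance² = |AP|² − (AP·d)²/|d|² = 404 − 26244/81 = 80, so the distance is 4√5.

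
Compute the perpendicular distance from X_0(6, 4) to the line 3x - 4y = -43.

9

d = |3·6 + (-4)·4 − (-43)| / √(9 + 16) = |45|/5 = 9.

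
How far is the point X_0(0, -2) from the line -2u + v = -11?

9/√5

The normal to the line is n = (-2, 1) with |n| = √5.
|n·X_0 − (-11)| = |-2 − (-11)| = 9, so the distance is 9/√5 = 9√5/5.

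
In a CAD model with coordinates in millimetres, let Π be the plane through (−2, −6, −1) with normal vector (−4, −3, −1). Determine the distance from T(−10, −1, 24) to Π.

4√26/13

The plane has equation n·(r − (−2, −6, −1)) = 0, i.e. n·r = 27.
Then n·(−10, −1, 24) − 27 = −8.
|n| = √(16 + 9 + 1) = √26, so the distance is |-8|/√26 = 8/√26.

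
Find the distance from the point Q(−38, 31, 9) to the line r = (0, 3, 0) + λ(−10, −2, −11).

2√521

Direction vector d = (−10, −2, −11).
AP = (−38, 28, 9), and AP × d = (−290, −508, 356).
|AP × d|² = 468900 and |d|² = 225, so the distance is √(468900/225) = √2084 = 2√521.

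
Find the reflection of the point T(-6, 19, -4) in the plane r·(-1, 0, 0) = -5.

(16, 19, -4)

n = (-1, 0, 0), |n|² = 1, n·T − (-5) = 11, so t = 11/1 = 11.
Foot F = T − 11·n = (5, 19, -4); the reflection is 2F − T = (16, 19, -4).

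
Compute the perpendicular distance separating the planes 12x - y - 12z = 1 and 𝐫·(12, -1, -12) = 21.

With common normal n = (12, -1, -12) (|n| = 17), the distance is |1 − 21|/|n| = 20/17.

20/17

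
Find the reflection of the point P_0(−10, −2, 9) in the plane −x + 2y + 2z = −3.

With n = (−1, 2, 2), the signed offset is (n·P_0 − (-3))/|n|² = 27/9 = 3.
P_0' = P_0 − 2t·n = (−10, −2, 9) − 6·(−1, 2, 2) = (−4, −14, −3).

(-4, -14, -3)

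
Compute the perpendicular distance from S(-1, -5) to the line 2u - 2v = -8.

The normal to the line is n = (2, -2) with |n| = 2√2.
|n·S − (-8)| = |8 − (-8)| = 16, so the distance is 16/(2√2) = 4√2.

4√2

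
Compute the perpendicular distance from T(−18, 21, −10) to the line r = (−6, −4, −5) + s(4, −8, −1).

Direction vector d = (4, −8, −1).
AP = (−12, 25, −5); AP·d = -243, |AP|² = 794, |d|² = 81.
distance² = |AP|² − (AP·d)²/|d|² = 794 − 59049/81 = 65, so the distance is √65.

√65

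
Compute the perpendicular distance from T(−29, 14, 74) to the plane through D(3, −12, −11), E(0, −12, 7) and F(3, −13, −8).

29/√46

DE = (−3, 0, 18) and DF = (0, −1, 3), so a normal is n = DE × DF = (18, 9, 3).
d = |18·(-29) + 9·14 + 3·74 − (-87)| / √(324 + 81 + 9) = |-87| / (3√46) = 29√46/46.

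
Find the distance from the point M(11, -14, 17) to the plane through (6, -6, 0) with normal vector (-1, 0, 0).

5

The plane has equation n·(r − (6, -6, 0)) = 0, i.e. n·r = -6.
Then n·(11, -14, 17) - (-6) = -5.
|n| = √(1 + 0 + 0) = 1, so the distance is |-5|/1 = 5.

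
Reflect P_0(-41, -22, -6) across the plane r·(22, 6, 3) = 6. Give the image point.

With n = (22, 6, 3), the signed offset is (n·P_0 − 6)/|n|² = -1058/529 = -2.
P_0' = P_0 − 2t·n = (-41, -22, -6) − (-4)·(22, 6, 3) = (47, 2, 6).

(47, 2, 6)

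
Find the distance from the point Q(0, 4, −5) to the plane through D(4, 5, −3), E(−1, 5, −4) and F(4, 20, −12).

DE = (−5, 0, −1) and DF = (0, 15, −9), so a normal is n = DE × DF = (15, −45, −75).
d = |15·0 + (-45)·4 + (-75)·(-5) − 60| / √(225 + 2025 + 5625) = |135| / (15√35) = 9/√35.

9√35/35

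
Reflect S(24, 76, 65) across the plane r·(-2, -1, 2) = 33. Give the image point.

(12, 70, 77)

n = (-2, -1, 2), |n|² = 9, n·S − 33 = -27, so t = -27/9 = -3.
Foot F = S − (-3)·n = (18, 73, 71); the reflection is 2F − S = (12, 70, 77).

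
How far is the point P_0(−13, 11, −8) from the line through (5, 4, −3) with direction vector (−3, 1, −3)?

√94

Direction vector d = (−3, 1, −3).
AP = (−18, 7, −5); AP·d = 76, |AP|² = 398, |d|² = 19.
distance² = |AP|² − (AP·d)²/|d|² = 398 − 5776/19 = 94, so the distance is √94.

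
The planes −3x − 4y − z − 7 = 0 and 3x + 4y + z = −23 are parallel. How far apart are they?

16/√26

Divide the second equation by -1 to match normals: −3x − 4y − z = 23.
With common normal n = (−3, −4, −1) (|n| = √26), the distance is |7 − 23|/|n| = 16/√26.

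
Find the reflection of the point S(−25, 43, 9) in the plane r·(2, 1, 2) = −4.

(-95/3, 119/3, 7/3)

n = (2, 1, 2), |n|² = 9, n·S − (-4) = 15, so t = 15/9 = 5/3.
Foot F = S − (5/3)·n = (−85/3, 124/3, 17/3); the reflection is 2F − S = (−95/3, 119/3, 7/3).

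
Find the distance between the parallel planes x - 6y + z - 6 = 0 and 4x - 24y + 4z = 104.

10√38/19

Divide the second equation by 4 to match normals: x - 6y + z = 26.
With common normal n = (1, -6, 1) (|n| = √38), the distance is |6 − 26|/|n| = 20/√38 = 10√38/19.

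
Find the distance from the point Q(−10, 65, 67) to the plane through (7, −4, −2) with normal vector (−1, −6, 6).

The plane has equation n·(r − (7, −4, −2)) = 0, i.e. n·r = 5.
Then n·(−10, 65, 67) − 5 = 17.
|n| = √(1 + 36 + 36) = √73, so the distance is |17|/√73 = 17√73/73.

17/√73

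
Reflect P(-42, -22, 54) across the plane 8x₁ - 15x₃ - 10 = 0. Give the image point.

n = (8, 0, -15), |n|² = 289, n·P − 10 = -1156, so t = -1156/289 = -4.
Foot F = P − (-4)·n = (-10, -22, -6); the reflection is 2F − P = (22, -22, -66).

(22, -22, -66)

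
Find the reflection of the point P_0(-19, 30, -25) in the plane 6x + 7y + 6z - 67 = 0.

(-7, 44, -13)

n = (6, 7, 6), |n|² = 121, n·P_0 − 67 = -121, so t = -121/121 = -1.
Foot F = P_0 − (-1)·n = (-13, 37, -19); the reflection is 2F − P_0 = (-7, 44, -13).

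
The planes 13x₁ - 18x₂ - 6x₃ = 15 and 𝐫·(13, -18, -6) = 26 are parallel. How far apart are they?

11/23

With common normal n = (13, -18, -6) (|n| = 23), the distance is |15 − 26|/|n| = 11/23.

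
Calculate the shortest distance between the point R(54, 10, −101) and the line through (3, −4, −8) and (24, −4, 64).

A direction vector is d = (21, 0, 72).
AP = (51, 14, −93), and AP × d = (1008, −5625, −294).
|AP × d|² = 32743125 and |d|² = 5625, so the distance is √(32743125/5625) = √5821.

√5821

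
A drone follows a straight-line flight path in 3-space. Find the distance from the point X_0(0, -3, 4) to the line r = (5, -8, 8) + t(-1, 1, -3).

Direction vector d = (-1, 1, -3).
AP = (-5, 5, -4); AP·d = 22, |AP|² = 66, |d|² = 11.
distance² = |AP|² − (AP·d)²/|d|² = 66 − 484/11 = 22, so the distance is √22.

√22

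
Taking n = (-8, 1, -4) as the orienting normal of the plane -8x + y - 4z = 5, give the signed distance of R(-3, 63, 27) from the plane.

n·R − 5 = -26.
|n| = 9, so the signed distance is -26/9.

-26/9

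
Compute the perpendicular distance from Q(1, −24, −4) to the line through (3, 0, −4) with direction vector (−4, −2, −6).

Direction vector d = (−4, −2, −6).
AP = (−2, −24, 0), and AP × d = (144, −12, −92).
|AP × d|² = 29344 and |d|² = 56, so the distance is √(29344/56) = √524 = 2√131.

2√131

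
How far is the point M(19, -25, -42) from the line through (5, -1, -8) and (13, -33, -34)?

A direction vector is d = (8, -32, -26).
AP = (14, -24, -34); AP·d = 1764, |AP|² = 1928, |d|² = 1764.
distance² = |AP|² − (AP·d)²/|d|² = 1928 − 3111696/1764 = 164, so the distance is 2√41.

2√41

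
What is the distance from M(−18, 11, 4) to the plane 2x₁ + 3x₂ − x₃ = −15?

Normal vector n = (2, 3, −1), and n·(−18, 11, 4) − (−15) = 8.
|n| = √(4 + 9 + 1) = √14, so the distance is |8|/√14 = 4√14/7.

4√14/7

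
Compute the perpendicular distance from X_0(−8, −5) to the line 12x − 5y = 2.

The normal to the line is n = (12, −5) with |n| = 13.
|n·X_0 − 2| = |-71 − 2| = 73, so the distance is 73/13.

73/13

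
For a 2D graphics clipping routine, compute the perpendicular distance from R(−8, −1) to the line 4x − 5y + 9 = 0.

18/√41

d = |4·(-8) + (-5)·(-1) − (-9)| / √(16 + 25) = |-18|/√41 = 18/√41.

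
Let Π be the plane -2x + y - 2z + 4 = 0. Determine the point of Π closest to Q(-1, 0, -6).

(3, -2, -2)

n = (-2, 1, -2), |n|² = 9, and n·Q − (-4) = 18.
t = 18/9 = 2, so the foot is Q − t·n = (-1, 0, -6) − 2·(-2, 1, -2) = (3, -2, -2).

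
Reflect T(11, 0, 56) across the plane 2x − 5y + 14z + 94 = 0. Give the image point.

With n = (2, −5, 14), the signed offset is (n·T − (-94))/|n|² = 900/225 = 4.
T' = T − 2t·n = (11, 0, 56) − 8·(2, −5, 14) = (−5, 40, −56).

(-5, 40, -56)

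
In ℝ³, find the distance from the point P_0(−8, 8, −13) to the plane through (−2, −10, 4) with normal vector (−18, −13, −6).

The plane has equation n·(r − (−2, −10, 4)) = 0, i.e. n·r = 142.
Then n·(−8, 8, −13) − 142 = −24.
|n| = √(324 + 169 + 36) = 23, so the distance is |-24|/23 = 24/23.

24/23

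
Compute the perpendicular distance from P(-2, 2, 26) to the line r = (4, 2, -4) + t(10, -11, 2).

6√26

Direction vector d = (10, -11, 2).
AP = (-6, 0, 30), and AP × d = (330, 312, 66).
|AP × d|² = 210600 and |d|² = 225, so the distance is √(210600/225) = √936 = 6√26.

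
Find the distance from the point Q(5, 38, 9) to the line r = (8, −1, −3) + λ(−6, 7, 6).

Direction vector d = (−6, 7, 6).
AP = (−3, 39, 12), and AP × d = (150, −54, 213).
|AP × d|² = 70785 and |d|² = 121, so the distance is √(70785/121) = √585 = 3√65.

3√65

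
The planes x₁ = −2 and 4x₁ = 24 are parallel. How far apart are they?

Divide the second equation by 4 to match normals: x₁ = 6.
Both planes have normal n = (1, 0, 0), |n| = 1. Any point on the first plane is at distance |6 − (-2)|/|n| = 8/1 = 8 from the second.

8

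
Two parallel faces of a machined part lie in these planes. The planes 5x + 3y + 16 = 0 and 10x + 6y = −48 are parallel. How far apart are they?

Divide the second equation by 2 to match normals: 5x + 3y = -24.
Both planes have normal n = (5, 3, 0), |n| = √34. Any point on the first plane is at distance |(-24) − (-16)|/|n| = 8/√34 from the second.

4√34/17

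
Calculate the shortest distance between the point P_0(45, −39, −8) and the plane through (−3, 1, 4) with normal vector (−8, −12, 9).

12/17

The plane has equation n·(r − (−3, 1, 4)) = 0, i.e. n·r = 48.
Then n·(45, −39, −8) − 48 = −12.
|n| = √(64 + 144 + 81) = 17, so the distance is |-12|/17 = 12/17.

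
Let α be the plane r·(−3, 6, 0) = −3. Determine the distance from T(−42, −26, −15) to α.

9/√5

Normal vector n = (−3, 6, 0), and n·(−42, −26, −15) − (−3) = −27.
|n| = √(9 + 36 + 0) = 3√5, so the distance is |-27|/(3√5) = 9/√5.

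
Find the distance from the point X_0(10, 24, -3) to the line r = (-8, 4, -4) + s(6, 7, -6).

Direction vector d = (6, 7, -6).
AP = (18, 20, 1), and AP × d = (-127, 114, 6).
|AP × d|² = 29161 and |d|² = 121, so the distance is √(29161/121) = √241.

√241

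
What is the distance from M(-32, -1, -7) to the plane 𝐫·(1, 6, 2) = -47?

Normal vector n = (1, 6, 2), and n·(-32, -1, -7) - (-47) = -5.
|n| = √(1 + 36 + 4) = √41, so the distance is |-5|/√41 = 5√41/41.

5/√41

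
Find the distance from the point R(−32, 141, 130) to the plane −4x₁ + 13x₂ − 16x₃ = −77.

Normal vector n = (−4, 13, −16), and n·(−32, 141, 130) − (−77) = −42.
|n| = √(16 + 169 + 256) = 21, so the distance is |-42|/21 = 2.

2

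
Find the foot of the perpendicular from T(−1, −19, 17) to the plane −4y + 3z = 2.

The perpendicular from T has direction n = (0, −4, 3): r = (−1, −19, 17) + μ(0, −4, 3).
Substitute into the plane: n·(T + μn) = 2 gives 127 + 25μ = 2, so μ = -5.
Foot = (−1, −19, 17) + (-5)·(0, −4, 3) = (−1, 1, 2).

(-1, 1, 2)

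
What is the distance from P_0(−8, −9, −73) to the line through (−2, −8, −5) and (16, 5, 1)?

A direction vector is d = (18, 13, 6).
AP = (−6, −1, −68), and AP × d = (878, −1188, −60).
|AP × d|² = 2185828 and |d|² = 529, so the distance is √(2185828/529) = √4132 = 2√1033.

2√1033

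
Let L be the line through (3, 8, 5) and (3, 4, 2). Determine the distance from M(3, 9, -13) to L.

A direction vector is d = (0, -4, -3).
AP = (0, 1, -18); AP·d = 50, |AP|² = 325, |d|² = 25.
distance² = |AP|² − (AP·d)²/|d|² = 325 − 2500/25 = 225, so the distance is 15.

15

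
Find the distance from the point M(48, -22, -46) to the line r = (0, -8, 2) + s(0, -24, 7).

2√1201

Direction vector d = (0, -24, 7).
AP = (48, -14, -48); AP·d = 0, |AP|² = 4804, |d|² = 625.
distance² = |AP|² − (AP·d)²/|d|² = 4804 − 0/625 = 4804, so the distance is 2√1201.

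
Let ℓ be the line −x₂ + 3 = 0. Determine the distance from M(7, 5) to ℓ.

d = |0·7 + (-1)·5 − (-3)| / √(0 + 1) = |-2|/1 = 2.

2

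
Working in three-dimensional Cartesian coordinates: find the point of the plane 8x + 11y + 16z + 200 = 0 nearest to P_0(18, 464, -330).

(314/21, 9656/21, -7058/21)

n = (8, 11, 16), |n|² = 441, and n·P_0 − (-200) = 168.
t = 168/441 = 8/21, so the foot is P_0 − t·n = (18, 464, -330) − (8/21)·(8, 11, 16) = (314/21, 9656/21, -7058/21).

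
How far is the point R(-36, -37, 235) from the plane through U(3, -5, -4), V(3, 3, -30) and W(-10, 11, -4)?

4

UV = (0, 8, -26) and UW = (-13, 16, 0), so a normal is n = UV × UW = (416, 338, 104).
Then n·(-36, -37, 235) - (-858) = -2184.
|n| = √(173056 + 114244 + 10816) = 546, so the distance is |-2184|/546 = 4.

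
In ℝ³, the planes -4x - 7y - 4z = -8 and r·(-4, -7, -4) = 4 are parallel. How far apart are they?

With common normal n = (-4, -7, -4) (|n| = 9), the distance is |(-8) − 4|/|n| = 12/9 = 4/3.

4/3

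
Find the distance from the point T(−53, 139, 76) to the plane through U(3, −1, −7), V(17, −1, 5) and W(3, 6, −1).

7

UV = (14, 0, 12) and UW = (0, 7, 6), so a normal is n = UV × UW = (−84, −84, 98).
Then n·(−53, 139, 76) − (−854) = 1078.
|n| = √(7056 + 7056 + 9604) = 154, so the distance is |1078|/154 = 7.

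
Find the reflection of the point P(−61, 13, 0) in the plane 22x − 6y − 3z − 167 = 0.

(71, -23, -18)

n = (22, −6, −3), |n|² = 529, n·P − 167 = -1587, so t = -1587/529 = -3.
Foot F = P − (-3)·n = (5, −5, −9); the reflection is 2F − P = (71, −23, −18).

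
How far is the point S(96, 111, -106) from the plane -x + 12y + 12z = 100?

n = (-1, 12, 12); n·P − 100 = -136; |n| = 17; distance = 136/17 = 8.

8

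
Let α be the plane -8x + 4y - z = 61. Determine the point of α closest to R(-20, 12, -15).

The perpendicular from R has direction n = (-8, 4, -1): r = (-20, 12, -15) + μ(-8, 4, -1).
Substitute into the plane: n·(R + μn) = 61 gives 223 + 81μ = 61, so μ = -2.
Foot = (-20, 12, -15) + (-2)·(-8, 4, -1) = (-4, 4, -13).

(-4, 4, -13)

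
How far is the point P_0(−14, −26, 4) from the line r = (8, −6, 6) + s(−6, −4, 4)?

Direction vector d = (−6, −4, 4).
AP = (−22, −20, −2), and AP × d = (−88, 100, −32).
|AP × d|² = 18768 and |d|² = 68, so the distance is √(18768/68) = √276 = 2√69.

2√69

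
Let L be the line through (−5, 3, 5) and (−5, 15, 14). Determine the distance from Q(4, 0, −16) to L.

3√34

A direction vector is d = (0, 12, 9).
AP = (9, −3, −21); AP·d = -225, |AP|² = 531, |d|² = 225.
distance² = |AP|² − (AP·d)²/|d|² = 531 − 50625/225 = 306, so the distance is 3√34.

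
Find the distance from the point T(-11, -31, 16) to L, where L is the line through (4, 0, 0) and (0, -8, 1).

√146

A direction vector is d = (-4, -8, 1).
AP = (-15, -31, 16); AP·d = 324, |AP|² = 1442, |d|² = 81.
distance² = |AP|² − (AP·d)²/|d|² = 1442 − 104976/81 = 146, so the distance is √146.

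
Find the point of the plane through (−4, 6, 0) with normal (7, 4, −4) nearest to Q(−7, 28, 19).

(-56/9, 256/9, 167/9)

The perpendicular from Q has direction n = (7, 4, −4): r = (−7, 28, 19) + μ(7, 4, −4).
Substitute into the plane: n·(Q + μn) = -4 gives -13 + 81μ = -4, so μ = 1/9.
Foot = (−7, 28, 19) + (1/9)·(7, 4, −4) = (−56/9, 256/9, 167/9).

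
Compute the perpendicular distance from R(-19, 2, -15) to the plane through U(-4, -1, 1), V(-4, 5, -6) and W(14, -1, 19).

UV = (0, 6, -7) and UW = (18, 0, 18), so a normal is n = UV × UW = (108, -126, -108).
Then n·(-19, 2, -15) - (-414) = -270.
|n| = √(11664 + 15876 + 11664) = 198, so the distance is |-270|/198 = 15/11.

15/11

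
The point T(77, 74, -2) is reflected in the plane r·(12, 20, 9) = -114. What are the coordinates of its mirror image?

(-19, -86, -74)

n = (12, 20, 9), |n|² = 625, n·T − (-114) = 2500, so t = 2500/625 = 4.
Foot F = T − 4·n = (29, -6, -38); the reflection is 2F − T = (-19, -86, -74).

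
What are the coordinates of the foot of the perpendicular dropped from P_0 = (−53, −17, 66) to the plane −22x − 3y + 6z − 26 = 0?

(13, -8, 48)

n = (−22, −3, 6), |n|² = 529, and n·P_0 − 26 = 1587.
t = 1587/529 = 3, so the foot is P_0 − t·n = (−53, −17, 66) − 3·(−22, −3, 6) = (13, −8, 48).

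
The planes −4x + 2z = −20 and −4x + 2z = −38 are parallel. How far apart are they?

9/√5

With common normal n = (−4, 0, 2) (|n| = 2√5), the distance is |(-20) − (-38)|/|n| = 18/(2√5) = 9√5/5.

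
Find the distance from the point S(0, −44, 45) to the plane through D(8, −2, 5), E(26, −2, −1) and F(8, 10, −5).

14/√65

DE = (18, 0, −6) and DF = (0, 12, −10), so a normal is n = DE × DF = (72, 180, 216).
n = (72, 180, 216); n·P − 1296 = 504; |n| = 36√65; distance = 504/(36√65) = 14/√65.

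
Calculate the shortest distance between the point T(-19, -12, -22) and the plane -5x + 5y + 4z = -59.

6/√66

d = |(-5)·(-19) + 5·(-12) + 4·(-22) − (-59)| / √(25 + 25 + 16) = |6| / √66 = √66/11.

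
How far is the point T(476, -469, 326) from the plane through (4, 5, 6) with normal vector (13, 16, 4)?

8

The plane has equation n·(r − (4, 5, 6)) = 0, i.e. n·r = 156.
n = (13, 16, 4); n·P − 156 = -168; |n| = 21; distance = 168/21 = 8.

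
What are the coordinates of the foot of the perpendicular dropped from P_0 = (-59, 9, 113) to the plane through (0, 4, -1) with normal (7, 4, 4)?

(-580/9, 53/9, 989/9)

The perpendicular from P_0 has direction n = (7, 4, 4): r = (-59, 9, 113) + μ(7, 4, 4).
Substitute into the plane: n·(P_0 + μn) = 12 gives 75 + 81μ = 12, so μ = -7/9.
Foot = (-59, 9, 113) + (-7/9)·(7, 4, 4) = (-580/9, 53/9, 989/9).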